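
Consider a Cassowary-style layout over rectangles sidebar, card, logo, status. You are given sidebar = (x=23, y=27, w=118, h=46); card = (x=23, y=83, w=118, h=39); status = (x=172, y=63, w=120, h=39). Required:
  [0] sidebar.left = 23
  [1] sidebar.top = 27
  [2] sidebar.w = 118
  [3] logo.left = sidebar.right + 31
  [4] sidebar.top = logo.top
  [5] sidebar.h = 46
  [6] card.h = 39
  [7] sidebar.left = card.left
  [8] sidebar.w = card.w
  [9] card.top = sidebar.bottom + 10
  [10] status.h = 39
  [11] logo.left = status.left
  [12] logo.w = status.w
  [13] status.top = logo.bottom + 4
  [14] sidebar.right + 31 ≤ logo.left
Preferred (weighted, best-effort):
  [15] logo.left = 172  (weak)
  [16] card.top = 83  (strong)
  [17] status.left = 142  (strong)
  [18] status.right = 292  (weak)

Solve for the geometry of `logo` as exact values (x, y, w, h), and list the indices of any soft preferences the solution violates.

logo = (x=172, y=27, w=120, h=32)
violated soft preferences: 17

1. logo.x = 172  [logo.left = sidebar.right + 31]
2. logo.y = 27  [sidebar.top = logo.top]
3. logo.w = 120  [logo.w = status.w]
4. logo.h = 32  [status.top = logo.bottom + 4]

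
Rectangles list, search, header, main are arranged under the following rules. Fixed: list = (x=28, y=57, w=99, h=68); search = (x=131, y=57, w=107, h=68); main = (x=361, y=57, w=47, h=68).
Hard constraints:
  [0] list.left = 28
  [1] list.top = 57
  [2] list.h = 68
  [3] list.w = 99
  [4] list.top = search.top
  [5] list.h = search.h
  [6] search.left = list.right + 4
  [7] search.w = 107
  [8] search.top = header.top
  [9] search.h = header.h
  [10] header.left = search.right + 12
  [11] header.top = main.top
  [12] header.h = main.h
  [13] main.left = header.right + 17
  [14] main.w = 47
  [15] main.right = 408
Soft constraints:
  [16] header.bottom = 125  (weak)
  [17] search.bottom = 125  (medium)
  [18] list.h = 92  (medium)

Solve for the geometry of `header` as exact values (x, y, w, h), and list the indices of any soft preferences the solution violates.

1. header.y = 57  [search.top = header.top]
2. header.h = 68  [search.h = header.h]
3. header.x = 250  [header.left = search.right + 12]
4. header.w = 94  [main.left = header.right + 17]

header = (x=250, y=57, w=94, h=68)
violated soft preferences: 18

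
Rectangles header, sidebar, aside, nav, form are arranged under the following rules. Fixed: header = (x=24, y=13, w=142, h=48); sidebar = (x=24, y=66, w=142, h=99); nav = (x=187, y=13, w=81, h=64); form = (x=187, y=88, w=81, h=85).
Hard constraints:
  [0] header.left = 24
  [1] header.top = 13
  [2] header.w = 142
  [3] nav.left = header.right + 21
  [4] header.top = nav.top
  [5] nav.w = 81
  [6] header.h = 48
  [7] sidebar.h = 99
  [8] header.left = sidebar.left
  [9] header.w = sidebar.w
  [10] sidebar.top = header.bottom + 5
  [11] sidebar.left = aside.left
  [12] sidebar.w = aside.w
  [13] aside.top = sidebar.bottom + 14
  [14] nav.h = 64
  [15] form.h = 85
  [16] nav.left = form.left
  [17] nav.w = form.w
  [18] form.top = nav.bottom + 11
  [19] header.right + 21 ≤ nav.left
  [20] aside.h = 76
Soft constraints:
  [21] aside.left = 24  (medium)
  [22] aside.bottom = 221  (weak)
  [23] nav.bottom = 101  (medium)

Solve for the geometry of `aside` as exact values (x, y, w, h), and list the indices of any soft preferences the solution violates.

aside = (x=24, y=179, w=142, h=76)
violated soft preferences: 22, 23

1. aside.x = 24  [sidebar.left = aside.left]
2. aside.w = 142  [sidebar.w = aside.w]
3. aside.y = 179  [aside.top = sidebar.bottom + 14]
4. aside.h = 76  [aside.h = 76]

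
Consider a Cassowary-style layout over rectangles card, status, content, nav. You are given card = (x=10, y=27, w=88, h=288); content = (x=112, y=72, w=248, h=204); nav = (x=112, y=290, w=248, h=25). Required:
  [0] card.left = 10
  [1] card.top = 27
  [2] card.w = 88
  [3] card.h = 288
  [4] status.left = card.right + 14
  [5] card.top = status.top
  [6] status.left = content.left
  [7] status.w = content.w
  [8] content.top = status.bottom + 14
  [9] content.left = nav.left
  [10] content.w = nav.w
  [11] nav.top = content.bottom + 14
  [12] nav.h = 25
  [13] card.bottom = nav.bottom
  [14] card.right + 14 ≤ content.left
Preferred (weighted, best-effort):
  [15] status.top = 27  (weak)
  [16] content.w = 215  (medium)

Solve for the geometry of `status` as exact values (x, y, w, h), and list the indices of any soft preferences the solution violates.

status = (x=112, y=27, w=248, h=31)
violated soft preferences: 16

1. status.x = 112  [status.left = card.right + 14]
2. status.y = 27  [card.top = status.top]
3. status.w = 248  [status.w = content.w]
4. status.h = 31  [content.top = status.bottom + 14]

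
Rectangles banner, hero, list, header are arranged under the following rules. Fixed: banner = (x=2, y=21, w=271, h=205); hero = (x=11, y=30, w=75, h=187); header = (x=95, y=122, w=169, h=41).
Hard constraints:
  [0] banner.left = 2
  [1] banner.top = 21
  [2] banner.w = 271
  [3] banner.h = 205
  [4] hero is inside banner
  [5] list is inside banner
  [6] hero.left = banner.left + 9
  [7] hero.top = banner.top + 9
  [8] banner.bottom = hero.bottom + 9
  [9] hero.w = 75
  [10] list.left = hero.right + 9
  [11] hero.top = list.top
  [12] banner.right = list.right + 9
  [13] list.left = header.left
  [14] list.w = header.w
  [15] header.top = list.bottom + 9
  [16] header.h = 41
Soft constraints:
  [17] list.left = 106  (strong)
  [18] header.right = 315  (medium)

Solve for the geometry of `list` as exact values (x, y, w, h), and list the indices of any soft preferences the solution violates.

1. list.x = 95  [list.left = hero.right + 9]
2. list.y = 30  [hero.top = list.top]
3. list.w = 169  [banner.right = list.right + 9]
4. list.h = 83  [header.top = list.bottom + 9]

list = (x=95, y=30, w=169, h=83)
violated soft preferences: 17, 18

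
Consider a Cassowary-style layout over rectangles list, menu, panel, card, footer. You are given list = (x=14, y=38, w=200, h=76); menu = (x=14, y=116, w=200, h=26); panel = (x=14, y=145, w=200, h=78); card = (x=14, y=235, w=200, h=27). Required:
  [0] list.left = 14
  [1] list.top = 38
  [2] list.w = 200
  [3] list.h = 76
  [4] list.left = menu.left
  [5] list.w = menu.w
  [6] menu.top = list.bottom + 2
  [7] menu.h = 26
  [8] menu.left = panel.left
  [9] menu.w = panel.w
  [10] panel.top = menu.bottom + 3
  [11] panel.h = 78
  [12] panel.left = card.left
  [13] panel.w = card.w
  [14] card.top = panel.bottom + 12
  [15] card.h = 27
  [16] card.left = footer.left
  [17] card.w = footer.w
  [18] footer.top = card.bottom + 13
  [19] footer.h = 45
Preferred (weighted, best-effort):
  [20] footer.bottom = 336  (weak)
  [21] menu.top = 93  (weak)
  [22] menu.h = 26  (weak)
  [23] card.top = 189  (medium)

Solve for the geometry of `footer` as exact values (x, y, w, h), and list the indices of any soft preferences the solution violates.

footer = (x=14, y=275, w=200, h=45)
violated soft preferences: 20, 21, 23

1. footer.x = 14  [card.left = footer.left]
2. footer.w = 200  [card.w = footer.w]
3. footer.y = 275  [footer.top = card.bottom + 13]
4. footer.h = 45  [footer.h = 45]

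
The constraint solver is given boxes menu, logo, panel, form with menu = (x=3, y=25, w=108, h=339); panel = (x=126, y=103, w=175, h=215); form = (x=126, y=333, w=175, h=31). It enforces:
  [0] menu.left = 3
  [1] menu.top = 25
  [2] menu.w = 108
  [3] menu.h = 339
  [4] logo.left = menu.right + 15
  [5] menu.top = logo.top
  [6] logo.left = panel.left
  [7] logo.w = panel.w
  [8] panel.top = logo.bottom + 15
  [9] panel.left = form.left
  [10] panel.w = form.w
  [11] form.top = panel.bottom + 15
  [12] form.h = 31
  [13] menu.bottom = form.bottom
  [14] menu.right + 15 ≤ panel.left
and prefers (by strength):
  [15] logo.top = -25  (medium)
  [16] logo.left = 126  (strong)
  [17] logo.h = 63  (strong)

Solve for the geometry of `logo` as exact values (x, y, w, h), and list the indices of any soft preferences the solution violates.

logo = (x=126, y=25, w=175, h=63)
violated soft preferences: 15

1. logo.x = 126  [logo.left = menu.right + 15]
2. logo.y = 25  [menu.top = logo.top]
3. logo.w = 175  [logo.w = panel.w]
4. logo.h = 63  [panel.top = logo.bottom + 15]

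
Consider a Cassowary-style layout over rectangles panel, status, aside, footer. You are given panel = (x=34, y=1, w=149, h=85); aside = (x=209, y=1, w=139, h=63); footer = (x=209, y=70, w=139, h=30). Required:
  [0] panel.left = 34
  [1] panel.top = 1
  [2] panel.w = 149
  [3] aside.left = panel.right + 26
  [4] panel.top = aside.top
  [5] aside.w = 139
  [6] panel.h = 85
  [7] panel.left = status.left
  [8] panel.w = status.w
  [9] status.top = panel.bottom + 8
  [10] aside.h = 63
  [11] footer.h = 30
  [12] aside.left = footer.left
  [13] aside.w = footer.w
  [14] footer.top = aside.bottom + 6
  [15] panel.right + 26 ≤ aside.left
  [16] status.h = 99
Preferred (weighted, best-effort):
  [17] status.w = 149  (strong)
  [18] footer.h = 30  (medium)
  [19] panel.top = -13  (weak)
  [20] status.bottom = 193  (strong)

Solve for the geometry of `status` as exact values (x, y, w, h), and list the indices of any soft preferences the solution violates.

status = (x=34, y=94, w=149, h=99)
violated soft preferences: 19

1. status.x = 34  [panel.left = status.left]
2. status.w = 149  [panel.w = status.w]
3. status.y = 94  [status.top = panel.bottom + 8]
4. status.h = 99  [status.h = 99]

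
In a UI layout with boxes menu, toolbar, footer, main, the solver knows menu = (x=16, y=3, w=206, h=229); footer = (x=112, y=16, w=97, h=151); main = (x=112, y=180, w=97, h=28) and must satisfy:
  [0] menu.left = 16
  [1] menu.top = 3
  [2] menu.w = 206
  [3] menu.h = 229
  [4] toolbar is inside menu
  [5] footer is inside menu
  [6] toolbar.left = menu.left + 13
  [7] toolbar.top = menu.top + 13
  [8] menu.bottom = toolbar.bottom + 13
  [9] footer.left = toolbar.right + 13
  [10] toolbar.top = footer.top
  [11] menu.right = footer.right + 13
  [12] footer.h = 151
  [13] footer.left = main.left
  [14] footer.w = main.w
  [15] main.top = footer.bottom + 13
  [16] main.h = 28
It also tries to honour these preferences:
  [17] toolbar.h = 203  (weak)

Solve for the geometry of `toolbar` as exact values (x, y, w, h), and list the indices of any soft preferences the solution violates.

toolbar = (x=29, y=16, w=70, h=203)
violated soft preferences: none

1. toolbar.x = 29  [toolbar.left = menu.left + 13]
2. toolbar.y = 16  [toolbar.top = menu.top + 13]
3. toolbar.h = 203  [menu.bottom = toolbar.bottom + 13]
4. toolbar.w = 70  [footer.left = toolbar.right + 13]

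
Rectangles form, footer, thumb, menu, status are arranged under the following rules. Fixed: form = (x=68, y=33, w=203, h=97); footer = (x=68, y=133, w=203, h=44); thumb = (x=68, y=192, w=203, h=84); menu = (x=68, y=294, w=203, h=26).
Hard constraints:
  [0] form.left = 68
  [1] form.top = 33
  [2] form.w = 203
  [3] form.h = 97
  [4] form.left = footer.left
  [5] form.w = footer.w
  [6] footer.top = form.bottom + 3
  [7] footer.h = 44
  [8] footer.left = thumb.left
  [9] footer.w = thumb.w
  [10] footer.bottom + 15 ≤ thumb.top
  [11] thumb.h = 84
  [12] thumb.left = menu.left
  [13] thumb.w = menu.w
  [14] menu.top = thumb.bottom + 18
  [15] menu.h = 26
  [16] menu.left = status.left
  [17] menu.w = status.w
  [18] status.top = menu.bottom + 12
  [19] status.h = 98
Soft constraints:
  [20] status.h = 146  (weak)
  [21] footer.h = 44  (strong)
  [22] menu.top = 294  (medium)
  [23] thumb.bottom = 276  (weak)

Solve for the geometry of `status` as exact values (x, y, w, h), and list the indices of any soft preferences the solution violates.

status = (x=68, y=332, w=203, h=98)
violated soft preferences: 20

1. status.x = 68  [menu.left = status.left]
2. status.w = 203  [menu.w = status.w]
3. status.y = 332  [status.top = menu.bottom + 12]
4. status.h = 98  [status.h = 98]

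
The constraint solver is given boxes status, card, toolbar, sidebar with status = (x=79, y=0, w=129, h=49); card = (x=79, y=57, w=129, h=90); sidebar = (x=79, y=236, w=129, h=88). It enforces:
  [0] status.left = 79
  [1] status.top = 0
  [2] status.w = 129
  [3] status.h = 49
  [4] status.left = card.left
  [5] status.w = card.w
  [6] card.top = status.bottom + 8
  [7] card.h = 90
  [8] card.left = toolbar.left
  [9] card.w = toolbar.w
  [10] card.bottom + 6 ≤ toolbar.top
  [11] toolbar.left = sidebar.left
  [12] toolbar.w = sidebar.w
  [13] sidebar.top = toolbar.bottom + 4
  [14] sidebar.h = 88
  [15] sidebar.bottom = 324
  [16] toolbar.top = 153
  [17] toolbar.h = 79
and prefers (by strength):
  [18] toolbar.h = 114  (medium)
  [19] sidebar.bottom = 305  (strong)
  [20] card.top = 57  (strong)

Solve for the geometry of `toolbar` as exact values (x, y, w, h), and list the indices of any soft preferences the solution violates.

toolbar = (x=79, y=153, w=129, h=79)
violated soft preferences: 18, 19

1. toolbar.x = 79  [card.left = toolbar.left]
2. toolbar.w = 129  [card.w = toolbar.w]
3. toolbar.y = 153  [toolbar.top = 153]
4. toolbar.h = 79  [toolbar.h = 79]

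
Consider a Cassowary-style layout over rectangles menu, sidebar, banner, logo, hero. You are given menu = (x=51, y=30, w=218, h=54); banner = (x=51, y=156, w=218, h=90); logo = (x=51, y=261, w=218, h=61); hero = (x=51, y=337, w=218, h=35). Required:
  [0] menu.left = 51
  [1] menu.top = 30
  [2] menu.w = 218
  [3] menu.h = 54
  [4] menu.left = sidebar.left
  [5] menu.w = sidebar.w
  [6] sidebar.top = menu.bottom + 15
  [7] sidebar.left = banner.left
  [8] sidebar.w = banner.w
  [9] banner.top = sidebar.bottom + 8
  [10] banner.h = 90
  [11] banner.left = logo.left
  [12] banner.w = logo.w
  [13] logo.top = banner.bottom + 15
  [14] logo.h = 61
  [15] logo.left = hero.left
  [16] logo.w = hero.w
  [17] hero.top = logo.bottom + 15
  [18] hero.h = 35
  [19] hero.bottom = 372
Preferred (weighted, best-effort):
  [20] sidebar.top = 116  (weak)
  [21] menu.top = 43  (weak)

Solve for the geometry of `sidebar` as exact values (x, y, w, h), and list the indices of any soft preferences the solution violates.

1. sidebar.x = 51  [menu.left = sidebar.left]
2. sidebar.w = 218  [menu.w = sidebar.w]
3. sidebar.y = 99  [sidebar.top = menu.bottom + 15]
4. sidebar.h = 49  [banner.top = sidebar.bottom + 8]

sidebar = (x=51, y=99, w=218, h=49)
violated soft preferences: 20, 21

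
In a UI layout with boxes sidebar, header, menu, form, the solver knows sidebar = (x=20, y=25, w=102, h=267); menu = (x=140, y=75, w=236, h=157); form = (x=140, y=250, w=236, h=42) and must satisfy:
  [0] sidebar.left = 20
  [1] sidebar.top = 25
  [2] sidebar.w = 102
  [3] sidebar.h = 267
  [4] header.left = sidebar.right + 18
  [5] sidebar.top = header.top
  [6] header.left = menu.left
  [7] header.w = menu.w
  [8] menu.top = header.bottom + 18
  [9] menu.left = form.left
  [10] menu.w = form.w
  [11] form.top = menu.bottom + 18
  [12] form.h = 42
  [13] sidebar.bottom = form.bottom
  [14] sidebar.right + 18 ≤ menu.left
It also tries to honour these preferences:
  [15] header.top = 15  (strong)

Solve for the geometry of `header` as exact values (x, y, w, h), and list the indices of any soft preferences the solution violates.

1. header.x = 140  [header.left = sidebar.right + 18]
2. header.y = 25  [sidebar.top = header.top]
3. header.w = 236  [header.w = menu.w]
4. header.h = 32  [menu.top = header.bottom + 18]

header = (x=140, y=25, w=236, h=32)
violated soft preferences: 15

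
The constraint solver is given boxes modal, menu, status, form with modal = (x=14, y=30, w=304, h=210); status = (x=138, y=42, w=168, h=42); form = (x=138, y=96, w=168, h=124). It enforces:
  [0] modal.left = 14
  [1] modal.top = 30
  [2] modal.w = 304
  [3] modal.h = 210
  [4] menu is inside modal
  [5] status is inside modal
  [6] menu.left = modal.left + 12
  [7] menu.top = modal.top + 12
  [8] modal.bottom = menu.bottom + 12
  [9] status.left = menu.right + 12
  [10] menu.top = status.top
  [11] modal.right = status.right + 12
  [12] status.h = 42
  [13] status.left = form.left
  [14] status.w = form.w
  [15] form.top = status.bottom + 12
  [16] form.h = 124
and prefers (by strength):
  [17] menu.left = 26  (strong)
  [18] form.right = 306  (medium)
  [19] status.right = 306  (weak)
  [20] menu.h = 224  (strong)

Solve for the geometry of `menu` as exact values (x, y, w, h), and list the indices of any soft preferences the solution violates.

menu = (x=26, y=42, w=100, h=186)
violated soft preferences: 20

1. menu.x = 26  [menu.left = modal.left + 12]
2. menu.y = 42  [menu.top = modal.top + 12]
3. menu.h = 186  [modal.bottom = menu.bottom + 12]
4. menu.w = 100  [status.left = menu.right + 12]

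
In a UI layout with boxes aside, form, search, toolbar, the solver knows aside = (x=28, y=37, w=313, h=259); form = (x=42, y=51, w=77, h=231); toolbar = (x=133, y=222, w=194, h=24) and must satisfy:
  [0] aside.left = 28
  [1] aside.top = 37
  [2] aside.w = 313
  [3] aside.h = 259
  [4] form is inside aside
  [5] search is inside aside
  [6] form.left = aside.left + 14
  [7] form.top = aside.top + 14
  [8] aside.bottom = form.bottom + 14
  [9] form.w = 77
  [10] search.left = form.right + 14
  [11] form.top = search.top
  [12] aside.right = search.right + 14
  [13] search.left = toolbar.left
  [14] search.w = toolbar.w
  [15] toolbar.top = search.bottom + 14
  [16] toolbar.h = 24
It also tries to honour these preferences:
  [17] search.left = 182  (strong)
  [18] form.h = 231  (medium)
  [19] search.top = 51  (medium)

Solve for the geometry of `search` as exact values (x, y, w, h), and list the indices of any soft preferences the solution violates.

search = (x=133, y=51, w=194, h=157)
violated soft preferences: 17

1. search.x = 133  [search.left = form.right + 14]
2. search.y = 51  [form.top = search.top]
3. search.w = 194  [aside.right = search.right + 14]
4. search.h = 157  [toolbar.top = search.bottom + 14]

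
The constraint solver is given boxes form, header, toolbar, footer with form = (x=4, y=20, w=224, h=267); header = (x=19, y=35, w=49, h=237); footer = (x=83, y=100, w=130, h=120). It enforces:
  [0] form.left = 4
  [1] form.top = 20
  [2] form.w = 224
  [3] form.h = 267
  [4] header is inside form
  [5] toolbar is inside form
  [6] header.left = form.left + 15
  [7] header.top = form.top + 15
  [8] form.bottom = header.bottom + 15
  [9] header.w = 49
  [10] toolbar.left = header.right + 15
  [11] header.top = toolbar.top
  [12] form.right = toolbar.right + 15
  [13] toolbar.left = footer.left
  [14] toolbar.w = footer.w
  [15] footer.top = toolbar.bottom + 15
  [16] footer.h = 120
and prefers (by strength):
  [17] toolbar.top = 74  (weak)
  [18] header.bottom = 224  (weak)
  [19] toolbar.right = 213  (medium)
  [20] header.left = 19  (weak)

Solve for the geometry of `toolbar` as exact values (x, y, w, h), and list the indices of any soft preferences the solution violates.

1. toolbar.x = 83  [toolbar.left = header.right + 15]
2. toolbar.y = 35  [header.top = toolbar.top]
3. toolbar.w = 130  [form.right = toolbar.right + 15]
4. toolbar.h = 50  [footer.top = toolbar.bottom + 15]

toolbar = (x=83, y=35, w=130, h=50)
violated soft preferences: 17, 18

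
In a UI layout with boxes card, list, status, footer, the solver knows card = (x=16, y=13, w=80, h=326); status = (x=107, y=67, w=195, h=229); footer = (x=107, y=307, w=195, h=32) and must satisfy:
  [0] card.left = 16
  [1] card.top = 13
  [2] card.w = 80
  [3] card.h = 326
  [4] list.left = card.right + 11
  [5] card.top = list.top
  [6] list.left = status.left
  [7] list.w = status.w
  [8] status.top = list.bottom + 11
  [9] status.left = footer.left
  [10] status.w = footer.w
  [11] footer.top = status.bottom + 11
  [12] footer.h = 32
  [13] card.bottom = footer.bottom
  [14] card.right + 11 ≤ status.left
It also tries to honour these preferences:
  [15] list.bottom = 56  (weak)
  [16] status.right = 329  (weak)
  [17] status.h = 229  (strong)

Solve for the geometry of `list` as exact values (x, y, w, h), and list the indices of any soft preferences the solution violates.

1. list.x = 107  [list.left = card.right + 11]
2. list.y = 13  [card.top = list.top]
3. list.w = 195  [list.w = status.w]
4. list.h = 43  [status.top = list.bottom + 11]

list = (x=107, y=13, w=195, h=43)
violated soft preferences: 16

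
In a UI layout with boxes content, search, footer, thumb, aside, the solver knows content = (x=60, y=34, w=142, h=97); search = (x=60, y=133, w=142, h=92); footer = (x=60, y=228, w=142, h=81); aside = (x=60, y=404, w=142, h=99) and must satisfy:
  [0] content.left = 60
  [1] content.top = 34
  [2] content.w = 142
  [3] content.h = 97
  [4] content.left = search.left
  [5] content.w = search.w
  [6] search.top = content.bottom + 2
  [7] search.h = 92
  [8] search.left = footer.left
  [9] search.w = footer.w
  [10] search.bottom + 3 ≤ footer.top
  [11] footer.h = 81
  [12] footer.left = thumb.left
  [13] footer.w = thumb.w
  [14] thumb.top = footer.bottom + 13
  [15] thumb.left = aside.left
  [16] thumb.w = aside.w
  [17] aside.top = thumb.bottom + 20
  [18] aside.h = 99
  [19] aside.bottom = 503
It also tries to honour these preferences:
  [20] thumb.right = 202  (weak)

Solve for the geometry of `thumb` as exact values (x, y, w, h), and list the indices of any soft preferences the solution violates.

thumb = (x=60, y=322, w=142, h=62)
violated soft preferences: none

1. thumb.x = 60  [footer.left = thumb.left]
2. thumb.w = 142  [footer.w = thumb.w]
3. thumb.y = 322  [thumb.top = footer.bottom + 13]
4. thumb.h = 62  [aside.top = thumb.bottom + 20]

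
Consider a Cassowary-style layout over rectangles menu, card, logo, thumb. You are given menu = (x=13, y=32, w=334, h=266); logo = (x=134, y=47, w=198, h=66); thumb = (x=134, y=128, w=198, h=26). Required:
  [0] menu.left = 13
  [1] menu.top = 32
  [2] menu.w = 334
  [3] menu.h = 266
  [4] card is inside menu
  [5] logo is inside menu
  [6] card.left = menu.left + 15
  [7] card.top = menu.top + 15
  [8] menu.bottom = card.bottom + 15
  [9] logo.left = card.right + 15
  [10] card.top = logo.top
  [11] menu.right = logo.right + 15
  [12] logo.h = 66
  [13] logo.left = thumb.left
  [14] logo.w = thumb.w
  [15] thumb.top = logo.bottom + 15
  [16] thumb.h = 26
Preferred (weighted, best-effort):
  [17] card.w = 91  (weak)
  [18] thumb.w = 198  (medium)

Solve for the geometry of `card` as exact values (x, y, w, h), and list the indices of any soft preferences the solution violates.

card = (x=28, y=47, w=91, h=236)
violated soft preferences: none

1. card.x = 28  [card.left = menu.left + 15]
2. card.y = 47  [card.top = menu.top + 15]
3. card.h = 236  [menu.bottom = card.bottom + 15]
4. card.w = 91  [logo.left = card.right + 15]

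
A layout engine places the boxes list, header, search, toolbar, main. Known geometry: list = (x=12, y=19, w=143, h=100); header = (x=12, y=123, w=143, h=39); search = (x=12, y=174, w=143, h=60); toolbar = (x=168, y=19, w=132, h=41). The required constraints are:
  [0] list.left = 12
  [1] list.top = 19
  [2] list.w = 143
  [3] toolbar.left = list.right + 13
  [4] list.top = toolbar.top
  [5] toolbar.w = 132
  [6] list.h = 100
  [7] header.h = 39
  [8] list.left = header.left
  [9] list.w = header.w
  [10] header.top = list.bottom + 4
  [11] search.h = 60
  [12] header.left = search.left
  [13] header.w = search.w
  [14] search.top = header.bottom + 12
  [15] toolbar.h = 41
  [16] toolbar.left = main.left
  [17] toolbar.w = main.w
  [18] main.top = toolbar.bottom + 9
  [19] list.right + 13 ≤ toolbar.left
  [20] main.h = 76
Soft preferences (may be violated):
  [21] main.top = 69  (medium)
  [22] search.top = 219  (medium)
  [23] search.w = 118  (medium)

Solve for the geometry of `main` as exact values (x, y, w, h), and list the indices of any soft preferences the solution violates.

main = (x=168, y=69, w=132, h=76)
violated soft preferences: 22, 23

1. main.x = 168  [toolbar.left = main.left]
2. main.w = 132  [toolbar.w = main.w]
3. main.y = 69  [main.top = toolbar.bottom + 9]
4. main.h = 76  [main.h = 76]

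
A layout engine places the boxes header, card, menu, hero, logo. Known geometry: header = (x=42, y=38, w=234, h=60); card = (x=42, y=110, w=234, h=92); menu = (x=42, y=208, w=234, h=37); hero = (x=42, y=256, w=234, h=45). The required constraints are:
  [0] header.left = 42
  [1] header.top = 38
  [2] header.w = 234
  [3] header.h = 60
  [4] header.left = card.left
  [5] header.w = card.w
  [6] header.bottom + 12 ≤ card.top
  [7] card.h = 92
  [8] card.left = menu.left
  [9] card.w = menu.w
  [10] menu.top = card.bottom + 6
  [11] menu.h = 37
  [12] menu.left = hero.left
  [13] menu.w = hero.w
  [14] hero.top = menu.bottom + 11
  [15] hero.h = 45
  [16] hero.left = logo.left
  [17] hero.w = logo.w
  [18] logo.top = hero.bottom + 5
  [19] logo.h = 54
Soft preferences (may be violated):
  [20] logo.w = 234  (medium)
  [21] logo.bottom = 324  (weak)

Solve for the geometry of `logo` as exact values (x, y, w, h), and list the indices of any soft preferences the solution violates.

logo = (x=42, y=306, w=234, h=54)
violated soft preferences: 21

1. logo.x = 42  [hero.left = logo.left]
2. logo.w = 234  [hero.w = logo.w]
3. logo.y = 306  [logo.top = hero.bottom + 5]
4. logo.h = 54  [logo.h = 54]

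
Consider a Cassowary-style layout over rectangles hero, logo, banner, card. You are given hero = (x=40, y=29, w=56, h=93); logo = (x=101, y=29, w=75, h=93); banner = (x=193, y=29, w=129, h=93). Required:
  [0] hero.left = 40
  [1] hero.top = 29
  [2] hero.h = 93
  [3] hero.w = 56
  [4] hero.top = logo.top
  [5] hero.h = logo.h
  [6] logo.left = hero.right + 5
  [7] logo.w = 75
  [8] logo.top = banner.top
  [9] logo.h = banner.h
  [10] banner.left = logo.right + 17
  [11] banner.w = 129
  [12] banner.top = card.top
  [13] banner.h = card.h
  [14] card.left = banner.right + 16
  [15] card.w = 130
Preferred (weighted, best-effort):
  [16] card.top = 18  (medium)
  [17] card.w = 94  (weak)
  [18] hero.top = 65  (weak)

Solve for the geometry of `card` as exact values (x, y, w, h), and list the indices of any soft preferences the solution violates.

1. card.y = 29  [banner.top = card.top]
2. card.h = 93  [banner.h = card.h]
3. card.x = 338  [card.left = banner.right + 16]
4. card.w = 130  [card.w = 130]

card = (x=338, y=29, w=130, h=93)
violated soft preferences: 16, 17, 18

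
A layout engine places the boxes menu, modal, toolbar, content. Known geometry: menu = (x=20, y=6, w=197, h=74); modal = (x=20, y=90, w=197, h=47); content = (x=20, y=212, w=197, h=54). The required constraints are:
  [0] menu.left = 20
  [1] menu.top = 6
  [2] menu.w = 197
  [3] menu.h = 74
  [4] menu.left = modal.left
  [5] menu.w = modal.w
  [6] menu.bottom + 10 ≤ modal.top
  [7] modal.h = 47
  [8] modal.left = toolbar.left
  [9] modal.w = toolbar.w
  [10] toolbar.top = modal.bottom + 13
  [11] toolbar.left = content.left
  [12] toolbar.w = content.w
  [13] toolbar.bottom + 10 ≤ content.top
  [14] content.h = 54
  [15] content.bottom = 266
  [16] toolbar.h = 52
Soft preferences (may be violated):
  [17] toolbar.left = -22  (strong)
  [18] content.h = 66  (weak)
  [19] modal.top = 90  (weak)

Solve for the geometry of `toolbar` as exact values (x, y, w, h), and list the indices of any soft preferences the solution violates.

1. toolbar.x = 20  [modal.left = toolbar.left]
2. toolbar.w = 197  [modal.w = toolbar.w]
3. toolbar.y = 150  [toolbar.top = modal.bottom + 13]
4. toolbar.h = 52  [toolbar.h = 52]

toolbar = (x=20, y=150, w=197, h=52)
violated soft preferences: 17, 18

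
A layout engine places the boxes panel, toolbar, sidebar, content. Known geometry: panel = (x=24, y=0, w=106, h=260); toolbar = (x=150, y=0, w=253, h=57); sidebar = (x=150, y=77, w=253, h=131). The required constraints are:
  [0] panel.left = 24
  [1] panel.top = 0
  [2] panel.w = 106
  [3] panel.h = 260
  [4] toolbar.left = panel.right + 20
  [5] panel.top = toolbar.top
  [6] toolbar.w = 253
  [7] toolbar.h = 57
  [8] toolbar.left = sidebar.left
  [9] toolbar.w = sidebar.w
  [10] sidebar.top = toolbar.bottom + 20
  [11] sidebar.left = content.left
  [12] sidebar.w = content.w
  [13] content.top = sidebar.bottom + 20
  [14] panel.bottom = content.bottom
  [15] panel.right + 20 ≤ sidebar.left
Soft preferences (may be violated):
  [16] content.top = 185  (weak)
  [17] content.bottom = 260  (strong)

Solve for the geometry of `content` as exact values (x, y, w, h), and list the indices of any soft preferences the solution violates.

content = (x=150, y=228, w=253, h=32)
violated soft preferences: 16

1. content.x = 150  [sidebar.left = content.left]
2. content.w = 253  [sidebar.w = content.w]
3. content.y = 228  [content.top = sidebar.bottom + 20]
4. content.h = 32  [panel.bottom = content.bottom]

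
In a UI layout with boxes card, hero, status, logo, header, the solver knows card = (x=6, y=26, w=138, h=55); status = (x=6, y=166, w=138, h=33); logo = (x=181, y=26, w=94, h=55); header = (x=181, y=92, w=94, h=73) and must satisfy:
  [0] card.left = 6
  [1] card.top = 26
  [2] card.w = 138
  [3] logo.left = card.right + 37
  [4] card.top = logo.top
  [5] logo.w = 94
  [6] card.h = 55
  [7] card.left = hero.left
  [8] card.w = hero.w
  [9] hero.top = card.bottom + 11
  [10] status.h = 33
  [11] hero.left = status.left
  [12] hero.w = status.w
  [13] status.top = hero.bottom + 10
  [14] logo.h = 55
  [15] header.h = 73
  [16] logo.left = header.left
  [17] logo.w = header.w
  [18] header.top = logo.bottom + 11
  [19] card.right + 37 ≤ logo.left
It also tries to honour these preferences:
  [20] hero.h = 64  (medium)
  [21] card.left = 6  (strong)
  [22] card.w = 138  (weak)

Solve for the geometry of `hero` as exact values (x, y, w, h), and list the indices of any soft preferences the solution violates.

hero = (x=6, y=92, w=138, h=64)
violated soft preferences: none

1. hero.x = 6  [card.left = hero.left]
2. hero.w = 138  [card.w = hero.w]
3. hero.y = 92  [hero.top = card.bottom + 11]
4. hero.h = 64  [status.top = hero.bottom + 10]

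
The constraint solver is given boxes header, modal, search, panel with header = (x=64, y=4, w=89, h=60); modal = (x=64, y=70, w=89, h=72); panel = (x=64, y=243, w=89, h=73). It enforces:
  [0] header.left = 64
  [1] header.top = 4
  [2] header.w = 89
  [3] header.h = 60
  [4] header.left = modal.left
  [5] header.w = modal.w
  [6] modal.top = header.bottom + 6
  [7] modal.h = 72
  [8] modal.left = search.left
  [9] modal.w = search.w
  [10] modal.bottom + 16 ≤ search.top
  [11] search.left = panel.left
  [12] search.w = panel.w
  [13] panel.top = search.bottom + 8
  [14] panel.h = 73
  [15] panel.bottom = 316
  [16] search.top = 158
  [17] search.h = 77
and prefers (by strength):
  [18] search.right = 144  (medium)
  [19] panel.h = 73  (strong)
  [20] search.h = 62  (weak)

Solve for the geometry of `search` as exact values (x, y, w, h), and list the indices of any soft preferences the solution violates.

1. search.x = 64  [modal.left = search.left]
2. search.w = 89  [modal.w = search.w]
3. search.y = 158  [search.top = 158]
4. search.h = 77  [search.h = 77]

search = (x=64, y=158, w=89, h=77)
violated soft preferences: 18, 20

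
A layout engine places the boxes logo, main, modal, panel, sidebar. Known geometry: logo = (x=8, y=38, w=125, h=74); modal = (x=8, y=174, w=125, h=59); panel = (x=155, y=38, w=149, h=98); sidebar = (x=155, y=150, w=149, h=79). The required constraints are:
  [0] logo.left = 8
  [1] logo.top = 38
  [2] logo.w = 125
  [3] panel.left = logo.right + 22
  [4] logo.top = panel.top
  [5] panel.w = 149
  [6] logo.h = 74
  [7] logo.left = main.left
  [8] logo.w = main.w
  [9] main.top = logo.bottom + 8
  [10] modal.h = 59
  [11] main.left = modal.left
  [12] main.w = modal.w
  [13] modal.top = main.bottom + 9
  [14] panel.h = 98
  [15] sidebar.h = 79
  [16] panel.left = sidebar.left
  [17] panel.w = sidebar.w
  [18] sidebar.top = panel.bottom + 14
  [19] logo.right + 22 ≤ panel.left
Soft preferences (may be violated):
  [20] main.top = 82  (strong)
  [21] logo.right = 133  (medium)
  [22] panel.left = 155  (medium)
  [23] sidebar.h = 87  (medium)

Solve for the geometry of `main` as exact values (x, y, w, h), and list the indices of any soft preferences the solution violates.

main = (x=8, y=120, w=125, h=45)
violated soft preferences: 20, 23

1. main.x = 8  [logo.left = main.left]
2. main.w = 125  [logo.w = main.w]
3. main.y = 120  [main.top = logo.bottom + 8]
4. main.h = 45  [modal.top = main.bottom + 9]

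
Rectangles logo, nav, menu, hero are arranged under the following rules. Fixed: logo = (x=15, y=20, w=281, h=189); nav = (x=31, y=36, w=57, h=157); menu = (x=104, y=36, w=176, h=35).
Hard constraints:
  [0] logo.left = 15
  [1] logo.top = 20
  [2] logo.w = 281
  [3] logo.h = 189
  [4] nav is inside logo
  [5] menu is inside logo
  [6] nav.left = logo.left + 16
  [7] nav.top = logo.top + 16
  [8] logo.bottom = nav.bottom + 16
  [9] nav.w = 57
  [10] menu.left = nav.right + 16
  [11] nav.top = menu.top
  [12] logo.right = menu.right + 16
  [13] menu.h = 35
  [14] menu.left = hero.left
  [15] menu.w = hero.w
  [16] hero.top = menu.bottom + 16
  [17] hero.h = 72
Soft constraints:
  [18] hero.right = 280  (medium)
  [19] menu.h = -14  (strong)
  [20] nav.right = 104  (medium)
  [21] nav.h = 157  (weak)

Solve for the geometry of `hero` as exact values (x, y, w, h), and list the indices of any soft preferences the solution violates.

1. hero.x = 104  [menu.left = hero.left]
2. hero.w = 176  [menu.w = hero.w]
3. hero.y = 87  [hero.top = menu.bottom + 16]
4. hero.h = 72  [hero.h = 72]

hero = (x=104, y=87, w=176, h=72)
violated soft preferences: 19, 20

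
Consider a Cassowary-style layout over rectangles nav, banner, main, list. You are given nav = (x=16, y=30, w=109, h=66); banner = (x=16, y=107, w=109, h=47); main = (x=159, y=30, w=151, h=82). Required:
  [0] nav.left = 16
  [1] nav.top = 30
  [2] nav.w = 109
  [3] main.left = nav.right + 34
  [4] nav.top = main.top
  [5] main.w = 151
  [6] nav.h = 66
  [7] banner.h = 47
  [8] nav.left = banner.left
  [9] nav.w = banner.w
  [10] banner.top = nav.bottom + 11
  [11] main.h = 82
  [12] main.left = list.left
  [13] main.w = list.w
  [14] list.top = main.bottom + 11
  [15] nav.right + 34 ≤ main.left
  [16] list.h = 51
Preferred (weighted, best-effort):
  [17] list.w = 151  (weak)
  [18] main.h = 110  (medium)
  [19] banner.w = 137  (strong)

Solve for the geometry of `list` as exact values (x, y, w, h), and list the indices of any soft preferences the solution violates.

list = (x=159, y=123, w=151, h=51)
violated soft preferences: 18, 19

1. list.x = 159  [main.left = list.left]
2. list.w = 151  [main.w = list.w]
3. list.y = 123  [list.top = main.bottom + 11]
4. list.h = 51  [list.h = 51]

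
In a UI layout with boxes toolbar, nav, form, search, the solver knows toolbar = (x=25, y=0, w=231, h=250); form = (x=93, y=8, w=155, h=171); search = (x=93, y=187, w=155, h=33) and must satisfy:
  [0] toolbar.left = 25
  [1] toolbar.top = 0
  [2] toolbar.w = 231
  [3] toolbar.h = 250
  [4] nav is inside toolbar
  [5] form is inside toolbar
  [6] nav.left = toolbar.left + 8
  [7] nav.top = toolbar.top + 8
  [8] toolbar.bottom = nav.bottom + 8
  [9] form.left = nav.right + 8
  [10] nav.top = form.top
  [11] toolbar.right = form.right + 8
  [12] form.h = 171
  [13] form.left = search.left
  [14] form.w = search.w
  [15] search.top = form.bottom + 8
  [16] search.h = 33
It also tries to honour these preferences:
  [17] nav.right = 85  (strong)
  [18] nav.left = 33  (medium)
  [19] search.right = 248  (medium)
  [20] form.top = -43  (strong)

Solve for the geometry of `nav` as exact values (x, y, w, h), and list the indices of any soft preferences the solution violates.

1. nav.x = 33  [nav.left = toolbar.left + 8]
2. nav.y = 8  [nav.top = toolbar.top + 8]
3. nav.h = 234  [toolbar.bottom = nav.bottom + 8]
4. nav.w = 52  [form.left = nav.right + 8]

nav = (x=33, y=8, w=52, h=234)
violated soft preferences: 20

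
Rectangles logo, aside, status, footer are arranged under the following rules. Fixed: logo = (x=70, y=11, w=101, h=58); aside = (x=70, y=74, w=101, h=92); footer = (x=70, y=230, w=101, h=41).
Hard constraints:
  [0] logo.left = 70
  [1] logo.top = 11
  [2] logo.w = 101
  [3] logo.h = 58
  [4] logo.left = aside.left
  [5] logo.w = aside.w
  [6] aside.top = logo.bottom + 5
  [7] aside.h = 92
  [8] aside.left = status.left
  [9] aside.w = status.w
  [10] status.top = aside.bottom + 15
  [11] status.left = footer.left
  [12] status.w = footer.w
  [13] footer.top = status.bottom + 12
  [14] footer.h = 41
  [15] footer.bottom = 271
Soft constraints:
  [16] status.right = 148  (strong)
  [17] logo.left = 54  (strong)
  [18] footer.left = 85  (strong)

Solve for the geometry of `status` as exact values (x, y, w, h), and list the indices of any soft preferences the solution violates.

status = (x=70, y=181, w=101, h=37)
violated soft preferences: 16, 17, 18

1. status.x = 70  [aside.left = status.left]
2. status.w = 101  [aside.w = status.w]
3. status.y = 181  [status.top = aside.bottom + 15]
4. status.h = 37  [footer.top = status.bottom + 12]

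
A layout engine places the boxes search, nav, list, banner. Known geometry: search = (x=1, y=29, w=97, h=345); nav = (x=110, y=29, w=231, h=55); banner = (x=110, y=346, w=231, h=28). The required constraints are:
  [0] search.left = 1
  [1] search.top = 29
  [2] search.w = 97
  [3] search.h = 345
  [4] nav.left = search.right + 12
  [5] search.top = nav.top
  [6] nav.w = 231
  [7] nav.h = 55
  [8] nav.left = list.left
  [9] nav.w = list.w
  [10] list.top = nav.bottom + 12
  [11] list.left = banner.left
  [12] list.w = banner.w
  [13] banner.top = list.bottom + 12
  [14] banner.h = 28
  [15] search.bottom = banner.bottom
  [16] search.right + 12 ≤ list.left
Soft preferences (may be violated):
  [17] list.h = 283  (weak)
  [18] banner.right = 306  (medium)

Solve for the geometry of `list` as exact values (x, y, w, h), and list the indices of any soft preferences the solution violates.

list = (x=110, y=96, w=231, h=238)
violated soft preferences: 17, 18

1. list.x = 110  [nav.left = list.left]
2. list.w = 231  [nav.w = list.w]
3. list.y = 96  [list.top = nav.bottom + 12]
4. list.h = 238  [banner.top = list.bottom + 12]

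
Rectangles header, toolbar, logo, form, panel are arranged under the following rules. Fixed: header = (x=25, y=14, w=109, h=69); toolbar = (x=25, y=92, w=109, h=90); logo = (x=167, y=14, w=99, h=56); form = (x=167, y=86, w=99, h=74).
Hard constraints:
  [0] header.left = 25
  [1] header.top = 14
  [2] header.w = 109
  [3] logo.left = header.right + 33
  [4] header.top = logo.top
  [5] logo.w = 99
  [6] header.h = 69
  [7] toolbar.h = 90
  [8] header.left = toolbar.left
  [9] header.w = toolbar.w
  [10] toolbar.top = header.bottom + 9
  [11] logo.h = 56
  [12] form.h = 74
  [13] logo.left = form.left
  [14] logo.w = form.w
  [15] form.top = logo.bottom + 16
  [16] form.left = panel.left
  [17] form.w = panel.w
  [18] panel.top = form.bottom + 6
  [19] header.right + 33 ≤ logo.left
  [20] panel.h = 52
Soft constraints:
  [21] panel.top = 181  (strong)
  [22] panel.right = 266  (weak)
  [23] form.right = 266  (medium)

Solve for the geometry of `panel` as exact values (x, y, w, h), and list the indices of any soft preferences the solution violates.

panel = (x=167, y=166, w=99, h=52)
violated soft preferences: 21

1. panel.x = 167  [form.left = panel.left]
2. panel.w = 99  [form.w = panel.w]
3. panel.y = 166  [panel.top = form.bottom + 6]
4. panel.h = 52  [panel.h = 52]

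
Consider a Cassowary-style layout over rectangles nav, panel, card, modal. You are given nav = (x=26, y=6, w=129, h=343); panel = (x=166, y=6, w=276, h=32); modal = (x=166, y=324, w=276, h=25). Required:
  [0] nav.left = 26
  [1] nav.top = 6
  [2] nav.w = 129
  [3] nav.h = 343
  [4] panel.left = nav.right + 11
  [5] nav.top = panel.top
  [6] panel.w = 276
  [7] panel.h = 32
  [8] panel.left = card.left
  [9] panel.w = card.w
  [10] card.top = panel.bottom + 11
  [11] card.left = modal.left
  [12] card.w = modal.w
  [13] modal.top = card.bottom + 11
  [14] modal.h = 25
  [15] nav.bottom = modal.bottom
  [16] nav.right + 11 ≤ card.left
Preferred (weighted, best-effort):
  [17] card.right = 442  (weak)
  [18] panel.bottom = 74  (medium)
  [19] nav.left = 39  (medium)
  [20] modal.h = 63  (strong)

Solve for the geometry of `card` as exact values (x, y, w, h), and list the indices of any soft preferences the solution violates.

1. card.x = 166  [panel.left = card.left]
2. card.w = 276  [panel.w = card.w]
3. card.y = 49  [card.top = panel.bottom + 11]
4. card.h = 264  [modal.top = card.bottom + 11]

card = (x=166, y=49, w=276, h=264)
violated soft preferences: 18, 19, 20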